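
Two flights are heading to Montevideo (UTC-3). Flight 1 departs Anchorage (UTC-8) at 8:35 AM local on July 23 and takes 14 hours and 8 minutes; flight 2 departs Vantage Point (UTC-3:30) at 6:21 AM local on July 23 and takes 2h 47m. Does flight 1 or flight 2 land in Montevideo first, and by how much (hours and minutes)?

the second, by 18 hours 5 minutes

Flight 1 in UTC: 8:35 AM + 8:00 = 4:35 PM on Jul 23.
+14 hours 8 minutes → arrive 6:43 AM UTC on Jul 24.
Flight 2 in UTC: 6:21 AM + 3:30 = 9:51 AM on Jul 23.
+2 hours and 47 minutes → arrive 12:38 PM UTC on Jul 23.
Flight 2 lands earlier by 18 hours 5 minutes.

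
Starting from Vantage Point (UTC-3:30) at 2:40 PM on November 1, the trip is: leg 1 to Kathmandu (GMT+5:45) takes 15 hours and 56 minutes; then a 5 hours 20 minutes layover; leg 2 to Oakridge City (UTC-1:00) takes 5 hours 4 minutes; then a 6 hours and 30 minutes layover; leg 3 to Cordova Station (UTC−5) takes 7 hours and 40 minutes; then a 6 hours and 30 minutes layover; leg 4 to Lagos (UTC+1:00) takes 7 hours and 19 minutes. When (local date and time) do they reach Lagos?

1:29 AM on Nov 4

Convert departure to UTC: 2:40 PM + 3:30 = 6:10 PM UTC on Nov 1.
Add 15 hours and 56 minutes leg 1 → 10:06 AM UTC (Nov 2).
Add 5 hours and 20 minutes layover in Kathmandu → 3:26 PM UTC.
Add 5 hours and 4 minutes leg 2 → 8:30 PM UTC.
Add 6 hours and 30 minutes layover in Oakridge City → 3:00 AM UTC (Nov 3).
Add 7 hours and 40 minutes leg 3 → 10:40 AM UTC.
Add 6 hours and 30 minutes layover in Cordova Station → 5:10 PM UTC.
Add 7 hours and 19 minutes leg 4 → 12:29 AM UTC (Nov 4).
Lagos is UTC+1:00, so local arrival = 12:29 AM + 1:00 = 1:29 AM on Nov 4.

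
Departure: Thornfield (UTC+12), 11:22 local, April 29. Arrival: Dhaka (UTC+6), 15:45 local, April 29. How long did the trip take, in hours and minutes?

10 hours 23 minutes

Dhaka is 6:00 behind Thornfield.
Clock-face elapsed time (ignoring zones) is 4 hours 23 minutes.
Actual elapsed = 4 hours 23 minutes + 6:00 = 10 hours 23 minutes.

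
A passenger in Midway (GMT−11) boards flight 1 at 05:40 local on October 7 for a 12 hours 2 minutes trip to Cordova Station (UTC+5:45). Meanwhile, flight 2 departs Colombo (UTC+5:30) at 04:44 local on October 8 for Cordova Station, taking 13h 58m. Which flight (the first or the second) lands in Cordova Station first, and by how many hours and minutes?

the first, by 8 hours 30 minutes

Flight 1 in UTC: 05:40 + 11:00 = 16:40 on Oct 7.
+12 hours 2 minutes → arrive 04:42 UTC on Oct 8.
Flight 2 in UTC: 04:44 − 5:30 = 23:14 on Oct 7.
+13 hours 58 minutes → arrive 13:12 UTC on Oct 8.
Flight 1 lands earlier by 8 hours 30 minutes.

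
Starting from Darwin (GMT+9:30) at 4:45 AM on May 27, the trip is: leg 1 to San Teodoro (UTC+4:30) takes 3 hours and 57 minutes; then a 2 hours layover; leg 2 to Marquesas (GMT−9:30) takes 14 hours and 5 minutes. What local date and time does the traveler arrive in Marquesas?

Convert departure to UTC: 4:45 AM − 9:30 = 7:15 PM UTC on May 26.
Add 3 hours 57 minutes leg 1 → 11:12 PM UTC.
Add 2 hours layover in San Teodoro → 1:12 AM UTC (May 27).
Add 14 hours and 5 minutes leg 2 → 3:17 PM UTC.
Marquesas is UTC−9:30, so local arrival = 3:17 PM − 9:30 = 5:47 AM on May 27.

5:47 AM on May 27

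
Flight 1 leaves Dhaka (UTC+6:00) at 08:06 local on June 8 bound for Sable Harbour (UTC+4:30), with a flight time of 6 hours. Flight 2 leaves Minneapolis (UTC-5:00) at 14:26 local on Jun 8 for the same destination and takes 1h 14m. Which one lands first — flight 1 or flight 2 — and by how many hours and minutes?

the first, by 12 hours 34 minutes

Flight 1 in UTC: 08:06 − 6:00 = 02:06 on Jun 8.
+6 hours → arrive 08:06 UTC on Jun 8.
Flight 2 in UTC: 14:26 + 5:00 = 19:26 on Jun 8.
+1 hour 14 minutes → arrive 20:40 UTC on Jun 8.
Flight 1 lands earlier by 12 hours 34 minutes.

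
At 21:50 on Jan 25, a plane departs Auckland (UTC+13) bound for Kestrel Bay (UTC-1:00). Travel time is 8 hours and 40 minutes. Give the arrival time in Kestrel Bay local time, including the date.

16:30 on Jan 25

Kestrel Bay is 14:00 behind Auckland.
After 8 hours and 40 minutes it is 06:30 (Jan 26) in Auckland.
Shift by the zone difference: 06:30 − 14:00 = 16:30 on Jan 25 in Kestrel Bay.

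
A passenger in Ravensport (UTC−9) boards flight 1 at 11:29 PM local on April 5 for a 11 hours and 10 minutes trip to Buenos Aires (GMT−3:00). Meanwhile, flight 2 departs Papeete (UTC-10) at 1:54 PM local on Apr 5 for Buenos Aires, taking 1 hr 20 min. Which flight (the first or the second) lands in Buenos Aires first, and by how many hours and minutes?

Flight 1 in UTC: 11:29 PM + 9:00 = 8:29 AM on Apr 6.
+11 hours and 10 minutes → arrive 7:39 PM UTC on Apr 6.
Flight 2 in UTC: 1:54 PM + 10:00 = 11:54 PM on Apr 5.
+1 hour and 20 minutes → arrive 1:14 AM UTC on Apr 6.
Flight 2 lands earlier by 18 hours 25 minutes.

the second, by 18 hours 25 minutes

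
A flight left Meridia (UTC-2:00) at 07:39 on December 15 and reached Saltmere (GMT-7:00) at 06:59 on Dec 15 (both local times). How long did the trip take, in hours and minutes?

Saltmere is 5:00 behind Meridia.
Clock-face elapsed time (ignoring zones) is −40 minutes.
Actual elapsed = −40 minutes + 5:00 = 4 hours 20 minutes.

4 hours 20 minutes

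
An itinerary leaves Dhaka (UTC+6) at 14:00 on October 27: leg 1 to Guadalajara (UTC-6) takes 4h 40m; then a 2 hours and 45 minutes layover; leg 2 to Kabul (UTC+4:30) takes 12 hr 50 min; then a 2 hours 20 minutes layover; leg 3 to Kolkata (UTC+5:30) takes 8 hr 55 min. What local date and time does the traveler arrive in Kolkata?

21:00 on Oct 28

Convert departure to UTC: 14:00 − 6:00 = 08:00 UTC on Oct 27.
Add 4 hours 40 minutes leg 1 → 12:40 UTC.
Add 2 hours 45 minutes layover in Guadalajara → 15:25 UTC.
Add 12 hours and 50 minutes leg 2 → 04:15 UTC (Oct 28).
Add 2 hours and 20 minutes layover in Kabul → 06:35 UTC.
Add 8 hours 55 minutes leg 3 → 15:30 UTC.
Kolkata is UTC+5:30, so local arrival = 15:30 + 5:30 = 21:00 on Oct 28.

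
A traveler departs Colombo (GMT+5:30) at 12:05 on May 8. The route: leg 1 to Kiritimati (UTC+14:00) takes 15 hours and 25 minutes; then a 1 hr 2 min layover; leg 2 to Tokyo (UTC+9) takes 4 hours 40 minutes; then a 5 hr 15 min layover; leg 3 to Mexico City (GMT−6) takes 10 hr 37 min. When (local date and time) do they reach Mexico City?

13:34 on May 9

Convert departure to UTC: 12:05 − 5:30 = 06:35 UTC on May 8.
Add 15 hours 25 minutes leg 1 → 22:00 UTC.
Add 1 hour 2 minutes layover in Kiritimati → 23:02 UTC.
Add 4 hours 40 minutes leg 2 → 03:42 UTC (May 9).
Add 5 hours and 15 minutes layover in Tokyo → 08:57 UTC.
Add 10 hours and 37 minutes leg 3 → 19:34 UTC.
Mexico City is UTC−6:00, so local arrival = 19:34 − 6:00 = 13:34 on May 9.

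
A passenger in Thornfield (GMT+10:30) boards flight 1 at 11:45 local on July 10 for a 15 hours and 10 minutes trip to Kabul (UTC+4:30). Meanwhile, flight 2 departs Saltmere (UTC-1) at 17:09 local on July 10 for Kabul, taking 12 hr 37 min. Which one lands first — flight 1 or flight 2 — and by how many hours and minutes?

the first, by 14 hours 21 minutes

Flight 1 in UTC: 11:45 − 10:30 = 01:15 on Jul 10.
+15 hours and 10 minutes → arrive 16:25 UTC on Jul 10.
Flight 2 in UTC: 17:09 + 1:00 = 18:09 on Jul 10.
+12 hours and 37 minutes → arrive 06:46 UTC on Jul 11.
Flight 1 lands earlier by 14 hours 21 minutes.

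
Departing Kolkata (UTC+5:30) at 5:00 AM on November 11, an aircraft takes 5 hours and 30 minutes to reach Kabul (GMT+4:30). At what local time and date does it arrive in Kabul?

9:30 AM on November 11

Convert departure to UTC: 5:00 AM − 5:30 = 11:30 PM UTC on Nov 10.
Add 5 hours and 30 minutes travel time → 5:00 AM UTC (Nov 11).
Kabul is UTC+4:30, so local arrival = 5:00 AM + 4:30 = 9:30 AM on Nov 11.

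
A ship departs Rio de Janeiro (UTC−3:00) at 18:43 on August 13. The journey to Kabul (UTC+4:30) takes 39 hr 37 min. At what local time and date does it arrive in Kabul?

17:50 on August 15

Convert departure to UTC: 18:43 + 3:00 = 21:43 UTC on Aug 13.
Add 39 hours 37 minutes travel time → 13:20 UTC (Aug 15).
Kabul is UTC+4:30, so local arrival = 13:20 + 4:30 = 17:50 on Aug 15.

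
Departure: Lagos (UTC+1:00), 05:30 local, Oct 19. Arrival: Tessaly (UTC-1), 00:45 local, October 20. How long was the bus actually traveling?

21 hours 15 minutes

Departure in UTC: 05:30 − 1:00 = 04:30 on Oct 19.
Arrival in UTC: 00:45 + 1:00 = 01:45 on Oct 20.
Elapsed = 01:45 − 04:30 (+1 day) = 21 hours 15 minutes.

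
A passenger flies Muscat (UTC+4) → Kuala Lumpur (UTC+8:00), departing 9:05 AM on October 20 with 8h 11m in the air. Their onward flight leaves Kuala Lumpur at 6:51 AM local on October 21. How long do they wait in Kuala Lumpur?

9 hours 35 minutes

Convert departure to UTC: 9:05 AM − 4:00 = 5:05 AM UTC on Oct 20.
Add 8 hours and 11 minutes flight time → 1:16 PM UTC.
Kuala Lumpur is UTC+8:00, so local arrival = 1:16 PM + 8:00 = 9:16 PM on Oct 20.
Layover = 6:51 AM − 9:16 PM (+1 day) = 9 hours 35 minutes.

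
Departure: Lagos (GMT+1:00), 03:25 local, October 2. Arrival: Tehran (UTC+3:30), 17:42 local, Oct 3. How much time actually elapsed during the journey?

Tehran is 2:30 ahead of Lagos.
Clock-face elapsed time (ignoring zones) is 38 hours 17 minutes.
Actual elapsed = 38 hours 17 minutes − 2:30 = 35 hours 47 minutes.

35 hours 47 minutes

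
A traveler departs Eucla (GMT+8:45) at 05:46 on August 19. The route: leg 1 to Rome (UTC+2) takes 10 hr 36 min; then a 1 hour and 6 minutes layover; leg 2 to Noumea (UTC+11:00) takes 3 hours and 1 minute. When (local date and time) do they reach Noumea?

Convert departure to UTC: 05:46 − 8:45 = 21:01 UTC on Aug 18.
Add 10 hours and 36 minutes leg 1 → 07:37 UTC (Aug 19).
Add 1 hour and 6 minutes layover in Rome → 08:43 UTC.
Add 3 hours 1 minute leg 2 → 11:44 UTC.
Noumea is UTC+11:00, so local arrival = 11:44 + 11:00 = 22:44 on Aug 19.

22:44 on August 19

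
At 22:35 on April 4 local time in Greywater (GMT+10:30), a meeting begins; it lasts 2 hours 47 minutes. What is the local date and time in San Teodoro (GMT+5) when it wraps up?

Convert start to UTC: 22:35 − 10:30 = 12:05 UTC on Apr 4.
Add 2 hours and 47 minutes duration → 14:52 UTC.
San Teodoro is UTC+5:00, so local end time = 14:52 + 5:00 = 19:52 on Apr 4.

19:52 on April 4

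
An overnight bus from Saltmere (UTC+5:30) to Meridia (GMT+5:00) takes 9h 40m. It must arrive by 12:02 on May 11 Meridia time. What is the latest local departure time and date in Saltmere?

Target arrival in UTC: 12:02 − 5:00 = 07:02 on May 11.
Subtract 9 hours 40 minutes → departure 21:22 UTC on May 10.
Saltmere is UTC+5:30: 21:22 + 5:30 = 02:52 on May 11.

02:52 on May 11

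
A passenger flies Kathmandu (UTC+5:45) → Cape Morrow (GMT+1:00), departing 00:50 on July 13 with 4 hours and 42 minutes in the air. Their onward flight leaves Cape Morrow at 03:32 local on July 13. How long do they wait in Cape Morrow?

2 hours 45 minutes

Convert departure to UTC: 00:50 − 5:45 = 19:05 UTC on Jul 12.
Add 4 hours and 42 minutes flight time → 23:47 UTC.
Cape Morrow is UTC+1:00, so local arrival = 23:47 + 1:00 = 00:47 on Jul 13.
Layover = 03:32 − 00:47 = 2 hours 45 minutes.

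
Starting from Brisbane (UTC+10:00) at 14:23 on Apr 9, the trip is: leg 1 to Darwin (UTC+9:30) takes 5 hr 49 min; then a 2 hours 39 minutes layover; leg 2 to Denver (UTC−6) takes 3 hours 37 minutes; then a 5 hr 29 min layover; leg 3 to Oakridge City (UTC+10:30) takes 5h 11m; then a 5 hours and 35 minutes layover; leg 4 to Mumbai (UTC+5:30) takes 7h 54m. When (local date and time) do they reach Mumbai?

22:07 on Apr 10

Convert departure to UTC: 14:23 − 10:00 = 04:23 UTC on Apr 9.
Add 5 hours 49 minutes leg 1 → 10:12 UTC.
Add 2 hours and 39 minutes layover in Darwin → 12:51 UTC.
Add 3 hours and 37 minutes leg 2 → 16:28 UTC.
Add 5 hours and 29 minutes layover in Denver → 21:57 UTC.
Add 5 hours 11 minutes leg 3 → 03:08 UTC (Apr 10).
Add 5 hours and 35 minutes layover in Oakridge City → 08:43 UTC.
Add 7 hours 54 minutes leg 4 → 16:37 UTC.
Mumbai is UTC+5:30, so local arrival = 16:37 + 5:30 = 22:07 on Apr 10.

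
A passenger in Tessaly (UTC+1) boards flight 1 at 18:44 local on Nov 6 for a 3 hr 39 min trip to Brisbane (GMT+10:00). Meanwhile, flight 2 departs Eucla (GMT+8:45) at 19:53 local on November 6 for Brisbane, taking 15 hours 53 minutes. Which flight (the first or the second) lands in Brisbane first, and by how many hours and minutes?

the first, by 5 hours 38 minutes

Flight 1 in UTC: 18:44 − 1:00 = 17:44 on Nov 6.
+3 hours 39 minutes → arrive 21:23 UTC on Nov 6.
Flight 2 in UTC: 19:53 − 8:45 = 11:08 on Nov 6.
+15 hours and 53 minutes → arrive 03:01 UTC on Nov 7.
Flight 1 lands earlier by 5 hours 38 minutes.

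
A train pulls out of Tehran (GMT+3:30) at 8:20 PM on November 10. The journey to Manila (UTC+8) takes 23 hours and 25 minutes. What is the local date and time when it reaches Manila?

12:15 AM on Nov 12

Convert departure to UTC: 8:20 PM − 3:30 = 4:50 PM UTC on Nov 10.
Add 23 hours and 25 minutes travel time → 4:15 PM UTC (Nov 11).
Manila is UTC+8:00, so local arrival = 4:15 PM + 8:00 = 12:15 AM on Nov 12.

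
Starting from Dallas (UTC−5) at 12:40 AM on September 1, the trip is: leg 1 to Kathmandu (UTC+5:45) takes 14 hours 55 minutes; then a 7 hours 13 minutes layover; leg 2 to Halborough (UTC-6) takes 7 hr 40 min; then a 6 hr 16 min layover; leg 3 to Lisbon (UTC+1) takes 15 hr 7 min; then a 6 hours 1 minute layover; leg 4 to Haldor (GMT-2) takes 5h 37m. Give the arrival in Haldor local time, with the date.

Convert departure to UTC: 12:40 AM + 5:00 = 5:40 AM UTC on Sep 1.
Add 14 hours and 55 minutes leg 1 → 8:35 PM UTC.
Add 7 hours and 13 minutes layover in Kathmandu → 3:48 AM UTC (Sep 2).
Add 7 hours and 40 minutes leg 2 → 11:28 AM UTC.
Add 6 hours and 16 minutes layover in Halborough → 5:44 PM UTC.
Add 15 hours and 7 minutes leg 3 → 8:51 AM UTC (Sep 3).
Add 6 hours and 1 minute layover in Lisbon → 2:52 PM UTC.
Add 5 hours and 37 minutes leg 4 → 8:29 PM UTC.
Haldor is UTC−2:00, so local arrival = 8:29 PM − 2:00 = 6:29 PM on Sep 3.

6:29 PM on September 3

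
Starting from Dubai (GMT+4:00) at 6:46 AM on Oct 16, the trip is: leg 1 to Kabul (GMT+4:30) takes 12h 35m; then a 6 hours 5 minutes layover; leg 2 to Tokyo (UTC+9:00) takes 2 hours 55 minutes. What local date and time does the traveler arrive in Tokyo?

9:21 AM on October 17

Convert departure to UTC: 6:46 AM − 4:00 = 2:46 AM UTC on Oct 16.
Add 12 hours and 35 minutes leg 1 → 3:21 PM UTC.
Add 6 hours 5 minutes layover in Kabul → 9:26 PM UTC.
Add 2 hours and 55 minutes leg 2 → 12:21 AM UTC (Oct 17).
Tokyo is UTC+9:00, so local arrival = 12:21 AM + 9:00 = 9:21 AM on Oct 17.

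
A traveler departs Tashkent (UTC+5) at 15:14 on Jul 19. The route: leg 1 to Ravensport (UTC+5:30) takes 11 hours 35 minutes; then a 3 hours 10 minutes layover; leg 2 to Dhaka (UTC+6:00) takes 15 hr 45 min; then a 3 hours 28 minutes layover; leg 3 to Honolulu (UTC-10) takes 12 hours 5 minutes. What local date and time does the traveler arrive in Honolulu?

22:17 on July 20

Convert departure to UTC: 15:14 − 5:00 = 10:14 UTC on Jul 19.
Add 11 hours 35 minutes leg 1 → 21:49 UTC.
Add 3 hours 10 minutes layover in Ravensport → 00:59 UTC (Jul 20).
Add 15 hours 45 minutes leg 2 → 16:44 UTC.
Add 3 hours 28 minutes layover in Dhaka → 20:12 UTC.
Add 12 hours 5 minutes leg 3 → 08:17 UTC (Jul 21).
Honolulu is UTC−10:00, so local arrival = 08:17 − 10:00 = 22:17 on Jul 20.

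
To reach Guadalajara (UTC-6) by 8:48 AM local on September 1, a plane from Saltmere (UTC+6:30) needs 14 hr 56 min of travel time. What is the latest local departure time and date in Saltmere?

Target arrival in UTC: 8:48 AM + 6:00 = 2:48 PM on Sep 1.
Subtract 14 hours and 56 minutes → departure 11:52 PM UTC on Aug 31.
Saltmere is UTC+6:30: 11:52 PM + 6:30 = 6:22 AM on Sep 1.

6:22 AM on September 1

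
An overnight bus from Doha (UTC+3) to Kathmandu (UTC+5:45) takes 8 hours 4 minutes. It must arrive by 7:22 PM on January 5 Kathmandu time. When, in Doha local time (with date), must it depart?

8:33 AM on January 5

Target arrival in UTC: 7:22 PM − 5:45 = 1:37 PM on Jan 5.
Subtract 8 hours and 4 minutes → departure 5:33 AM UTC on Jan 5.
Doha is UTC+3:00: 5:33 AM + 3:00 = 8:33 AM on Jan 5.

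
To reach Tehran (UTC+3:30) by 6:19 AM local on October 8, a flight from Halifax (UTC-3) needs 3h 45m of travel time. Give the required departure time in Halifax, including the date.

Target arrival in UTC: 6:19 AM − 3:30 = 2:49 AM on Oct 8.
Subtract 3 hours and 45 minutes → departure 11:04 PM UTC on Oct 7.
Halifax is UTC−3:00: 11:04 PM − 3:00 = 8:04 PM on Oct 7.

8:04 PM on October 7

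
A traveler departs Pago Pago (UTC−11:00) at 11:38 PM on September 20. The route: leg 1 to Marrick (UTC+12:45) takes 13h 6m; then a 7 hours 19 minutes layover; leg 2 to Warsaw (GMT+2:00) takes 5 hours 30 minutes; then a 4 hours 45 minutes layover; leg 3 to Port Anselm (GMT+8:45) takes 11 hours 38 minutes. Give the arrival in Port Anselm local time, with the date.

Convert departure to UTC: 11:38 PM + 11:00 = 10:38 AM UTC on Sep 21.
Add 13 hours and 6 minutes leg 1 → 11:44 PM UTC.
Add 7 hours and 19 minutes layover in Marrick → 7:03 AM UTC (Sep 22).
Add 5 hours and 30 minutes leg 2 → 12:33 PM UTC.
Add 4 hours 45 minutes layover in Warsaw → 5:18 PM UTC.
Add 11 hours 38 minutes leg 3 → 4:56 AM UTC (Sep 23).
Port Anselm is UTC+8:45, so local arrival = 4:56 AM + 8:45 = 1:41 PM on Sep 23.

1:41 PM on September 23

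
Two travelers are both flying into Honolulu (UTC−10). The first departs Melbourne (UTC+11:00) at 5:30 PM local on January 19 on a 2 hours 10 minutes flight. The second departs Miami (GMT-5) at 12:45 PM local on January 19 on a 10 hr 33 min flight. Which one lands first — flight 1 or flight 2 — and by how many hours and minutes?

the first, by 19 hours 38 minutes

Flight 1 in UTC: 5:30 PM − 11:00 = 6:30 AM on Jan 19.
+2 hours 10 minutes → arrive 8:40 AM UTC on Jan 19.
Flight 2 in UTC: 12:45 PM + 5:00 = 5:45 PM on Jan 19.
+10 hours 33 minutes → arrive 4:18 AM UTC on Jan 20.
Flight 1 lands earlier by 19 hours 38 minutes.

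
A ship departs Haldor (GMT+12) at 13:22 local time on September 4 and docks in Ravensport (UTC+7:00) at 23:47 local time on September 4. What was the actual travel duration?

15 hours 25 minutes

Departure in UTC: 13:22 − 12:00 = 01:22 on Sep 4.
Arrival in UTC: 23:47 − 7:00 = 16:47 on Sep 4.
Elapsed = 16:47 − 01:22 = 15 hours 25 minutes.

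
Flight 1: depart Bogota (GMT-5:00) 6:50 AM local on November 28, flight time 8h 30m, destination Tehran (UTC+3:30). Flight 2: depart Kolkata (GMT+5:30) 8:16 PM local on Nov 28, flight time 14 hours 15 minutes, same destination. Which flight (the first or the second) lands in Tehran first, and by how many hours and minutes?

the first, by 8 hours 41 minutes

Flight 1 in UTC: 6:50 AM + 5:00 = 11:50 AM on Nov 28.
+8 hours and 30 minutes → arrive 8:20 PM UTC on Nov 28.
Flight 2 in UTC: 8:16 PM − 5:30 = 2:46 PM on Nov 28.
+14 hours 15 minutes → arrive 5:01 AM UTC on Nov 29.
Flight 1 lands earlier by 8 hours 41 minutes.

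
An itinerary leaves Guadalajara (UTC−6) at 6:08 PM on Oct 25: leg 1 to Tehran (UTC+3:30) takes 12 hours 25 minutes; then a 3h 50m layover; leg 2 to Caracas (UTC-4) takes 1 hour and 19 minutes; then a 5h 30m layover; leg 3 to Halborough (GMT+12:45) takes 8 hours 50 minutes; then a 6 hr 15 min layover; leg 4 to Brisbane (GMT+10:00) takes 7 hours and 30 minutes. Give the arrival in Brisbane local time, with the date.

Convert departure to UTC: 6:08 PM + 6:00 = 12:08 AM UTC on Oct 26.
Add 12 hours 25 minutes leg 1 → 12:33 PM UTC.
Add 3 hours and 50 minutes layover in Tehran → 4:23 PM UTC.
Add 1 hour and 19 minutes leg 2 → 5:42 PM UTC.
Add 5 hours 30 minutes layover in Caracas → 11:12 PM UTC.
Add 8 hours 50 minutes leg 3 → 8:02 AM UTC (Oct 27).
Add 6 hours 15 minutes layover in Halborough → 2:17 PM UTC.
Add 7 hours and 30 minutes leg 4 → 9:47 PM UTC.
Brisbane is UTC+10:00, so local arrival = 9:47 PM + 10:00 = 7:47 AM on Oct 28.

7:47 AM on October 28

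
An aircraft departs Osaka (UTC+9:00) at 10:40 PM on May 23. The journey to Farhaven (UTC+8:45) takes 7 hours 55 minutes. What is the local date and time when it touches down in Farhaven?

Convert departure to UTC: 10:40 PM − 9:00 = 1:40 PM UTC on May 23.
Add 7 hours 55 minutes travel time → 9:35 PM UTC.
Farhaven is UTC+8:45, so local arrival = 9:35 PM + 8:45 = 6:20 AM on May 24.

6:20 AM on May 24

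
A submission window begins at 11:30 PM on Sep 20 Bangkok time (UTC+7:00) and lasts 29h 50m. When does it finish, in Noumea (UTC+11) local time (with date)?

Convert start to UTC: 11:30 PM − 7:00 = 4:30 PM UTC on Sep 20.
Add 29 hours and 50 minutes duration → 10:20 PM UTC (Sep 21).
Noumea is UTC+11:00, so local end time = 10:20 PM + 11:00 = 9:20 AM on Sep 22.

9:20 AM on Sep 22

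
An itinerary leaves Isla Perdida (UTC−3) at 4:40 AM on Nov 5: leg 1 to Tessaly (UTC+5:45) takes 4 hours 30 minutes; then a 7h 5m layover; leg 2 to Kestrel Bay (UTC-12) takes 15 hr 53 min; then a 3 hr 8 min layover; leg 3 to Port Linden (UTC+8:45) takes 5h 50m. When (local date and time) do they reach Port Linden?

Convert departure to UTC: 4:40 AM + 3:00 = 7:40 AM UTC on Nov 5.
Add 4 hours 30 minutes leg 1 → 12:10 PM UTC.
Add 7 hours 5 minutes layover in Tessaly → 7:15 PM UTC.
Add 15 hours 53 minutes leg 2 → 11:08 AM UTC (Nov 6).
Add 3 hours 8 minutes layover in Kestrel Bay → 2:16 PM UTC.
Add 5 hours 50 minutes leg 3 → 8:06 PM UTC.
Port Linden is UTC+8:45, so local arrival = 8:06 PM + 8:45 = 4:51 AM on Nov 7.

4:51 AM on November 7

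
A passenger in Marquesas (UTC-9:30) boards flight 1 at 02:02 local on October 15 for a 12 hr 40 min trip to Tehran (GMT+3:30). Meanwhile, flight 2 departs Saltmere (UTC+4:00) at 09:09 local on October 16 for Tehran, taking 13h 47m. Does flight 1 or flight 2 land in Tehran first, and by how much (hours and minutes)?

the first, by 18 hours 44 minutes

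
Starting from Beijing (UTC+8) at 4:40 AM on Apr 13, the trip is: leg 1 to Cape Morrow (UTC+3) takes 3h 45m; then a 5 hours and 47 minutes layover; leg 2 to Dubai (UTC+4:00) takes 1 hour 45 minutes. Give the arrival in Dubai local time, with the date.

Convert departure to UTC: 4:40 AM − 8:00 = 8:40 PM UTC on Apr 12.
Add 3 hours 45 minutes leg 1 → 12:25 AM UTC (Apr 13).
Add 5 hours 47 minutes layover in Cape Morrow → 6:12 AM UTC.
Add 1 hour and 45 minutes leg 2 → 7:57 AM UTC.
Dubai is UTC+4:00, so local arrival = 7:57 AM + 4:00 = 11:57 AM on Apr 13.

11:57 AM on April 13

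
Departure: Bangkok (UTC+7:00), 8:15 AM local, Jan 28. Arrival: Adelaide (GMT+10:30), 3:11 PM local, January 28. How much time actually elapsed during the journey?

Departure in UTC: 8:15 AM − 7:00 = 1:15 AM on Jan 28.
Arrival in UTC: 3:11 PM − 10:30 = 4:41 AM on Jan 28.
Elapsed = 4:41 AM − 1:15 AM = 3 hours 26 minutes.

3 hours 26 minutes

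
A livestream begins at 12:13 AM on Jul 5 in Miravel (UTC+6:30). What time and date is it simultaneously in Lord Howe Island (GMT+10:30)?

4:13 AM on July 5

Lord Howe Island is 4:00 ahead of Miravel.
Shift by the zone difference: 12:13 AM + 4:00 = 4:13 AM on Jul 5 in Lord Howe Island.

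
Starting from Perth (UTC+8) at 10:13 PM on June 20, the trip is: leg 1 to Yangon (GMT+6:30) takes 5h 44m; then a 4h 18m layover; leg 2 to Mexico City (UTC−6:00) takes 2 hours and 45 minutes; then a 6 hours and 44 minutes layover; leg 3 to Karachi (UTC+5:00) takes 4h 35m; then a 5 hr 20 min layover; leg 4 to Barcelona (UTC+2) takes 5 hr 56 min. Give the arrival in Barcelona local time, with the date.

Convert departure to UTC: 10:13 PM − 8:00 = 2:13 PM UTC on Jun 20.
Add 5 hours and 44 minutes leg 1 → 7:57 PM UTC.
Add 4 hours 18 minutes layover in Yangon → 12:15 AM UTC (Jun 21).
Add 2 hours 45 minutes leg 2 → 3:00 AM UTC.
Add 6 hours 44 minutes layover in Mexico City → 9:44 AM UTC.
Add 4 hours and 35 minutes leg 3 → 2:19 PM UTC.
Add 5 hours 20 minutes layover in Karachi → 7:39 PM UTC.
Add 5 hours 56 minutes leg 4 → 1:35 AM UTC (Jun 22).
Barcelona is UTC+2:00, so local arrival = 1:35 AM + 2:00 = 3:35 AM on Jun 22.

3:35 AM on June 22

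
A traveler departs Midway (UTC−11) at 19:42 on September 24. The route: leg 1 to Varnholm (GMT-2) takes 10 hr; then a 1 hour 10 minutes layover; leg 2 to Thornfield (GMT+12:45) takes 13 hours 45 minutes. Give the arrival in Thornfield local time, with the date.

20:22 on September 26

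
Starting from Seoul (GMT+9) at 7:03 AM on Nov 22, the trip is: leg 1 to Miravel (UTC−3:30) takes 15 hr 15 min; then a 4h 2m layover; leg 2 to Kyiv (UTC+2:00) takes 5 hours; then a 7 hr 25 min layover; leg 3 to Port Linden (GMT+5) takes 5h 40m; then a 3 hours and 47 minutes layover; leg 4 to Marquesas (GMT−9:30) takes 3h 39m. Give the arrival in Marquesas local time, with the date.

9:21 AM on November 23

Convert departure to UTC: 7:03 AM − 9:00 = 10:03 PM UTC on Nov 21.
Add 15 hours and 15 minutes leg 1 → 1:18 PM UTC (Nov 22).
Add 4 hours and 2 minutes layover in Miravel → 5:20 PM UTC.
Add 5 hours leg 2 → 10:20 PM UTC.
Add 7 hours and 25 minutes layover in Kyiv → 5:45 AM UTC (Nov 23).
Add 5 hours and 40 minutes leg 3 → 11:25 AM UTC.
Add 3 hours 47 minutes layover in Port Linden → 3:12 PM UTC.
Add 3 hours 39 minutes leg 4 → 6:51 PM UTC.
Marquesas is UTC−9:30, so local arrival = 6:51 PM − 9:30 = 9:21 AM on Nov 23.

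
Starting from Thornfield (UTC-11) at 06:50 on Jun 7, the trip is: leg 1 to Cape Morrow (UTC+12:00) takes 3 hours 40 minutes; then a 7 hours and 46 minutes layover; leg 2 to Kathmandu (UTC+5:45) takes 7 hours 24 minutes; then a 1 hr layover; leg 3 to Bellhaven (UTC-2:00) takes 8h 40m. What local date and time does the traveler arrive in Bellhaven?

Convert departure to UTC: 06:50 + 11:00 = 17:50 UTC on Jun 7.
Add 3 hours and 40 minutes leg 1 → 21:30 UTC.
Add 7 hours and 46 minutes layover in Cape Morrow → 05:16 UTC (Jun 8).
Add 7 hours and 24 minutes leg 2 → 12:40 UTC.
Add 1 hour layover in Kathmandu → 13:40 UTC.
Add 8 hours 40 minutes leg 3 → 22:20 UTC.
Bellhaven is UTC−2:00, so local arrival = 22:20 − 2:00 = 20:20 on Jun 8.

20:20 on June 8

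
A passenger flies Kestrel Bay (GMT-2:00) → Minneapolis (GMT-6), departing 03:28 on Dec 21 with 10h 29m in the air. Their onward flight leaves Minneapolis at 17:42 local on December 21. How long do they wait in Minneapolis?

Convert departure to UTC: 03:28 + 2:00 = 05:28 UTC on Dec 21.
Add 10 hours 29 minutes flight time → 15:57 UTC.
Minneapolis is UTC−6:00, so local arrival = 15:57 − 6:00 = 09:57 on Dec 21.
Layover = 17:42 − 09:57 = 7 hours 45 minutes.

7 hours 45 minutes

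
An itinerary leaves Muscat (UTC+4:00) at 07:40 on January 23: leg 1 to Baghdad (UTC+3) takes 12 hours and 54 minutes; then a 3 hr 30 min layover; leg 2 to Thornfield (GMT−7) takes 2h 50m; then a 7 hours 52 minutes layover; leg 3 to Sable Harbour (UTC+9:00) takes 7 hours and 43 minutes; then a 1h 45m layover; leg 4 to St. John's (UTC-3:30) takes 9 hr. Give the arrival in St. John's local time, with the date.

Convert departure to UTC: 07:40 − 4:00 = 03:40 UTC on Jan 23.
Add 12 hours and 54 minutes leg 1 → 16:34 UTC.
Add 3 hours 30 minutes layover in Baghdad → 20:04 UTC.
Add 2 hours 50 minutes leg 2 → 22:54 UTC.
Add 7 hours 52 minutes layover in Thornfield → 06:46 UTC (Jan 24).
Add 7 hours and 43 minutes leg 3 → 14:29 UTC.
Add 1 hour and 45 minutes layover in Sable Harbour → 16:14 UTC.
Add 9 hours leg 4 → 01:14 UTC (Jan 25).
St. John's is UTC−3:30, so local arrival = 01:14 − 3:30 = 21:44 on Jan 24.

21:44 on January 24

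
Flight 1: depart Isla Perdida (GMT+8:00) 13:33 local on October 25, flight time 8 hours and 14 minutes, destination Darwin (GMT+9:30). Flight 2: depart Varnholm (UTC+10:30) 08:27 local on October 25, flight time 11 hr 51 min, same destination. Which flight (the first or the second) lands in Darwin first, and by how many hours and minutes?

the second, by 3 hours 59 minutes

Flight 1 in UTC: 13:33 − 8:00 = 05:33 on Oct 25.
+8 hours 14 minutes → arrive 13:47 UTC on Oct 25.
Flight 2 in UTC: 08:27 − 10:30 = 21:57 on Oct 24.
+11 hours 51 minutes → arrive 09:48 UTC on Oct 25.
Flight 2 lands earlier by 3 hours 59 minutes.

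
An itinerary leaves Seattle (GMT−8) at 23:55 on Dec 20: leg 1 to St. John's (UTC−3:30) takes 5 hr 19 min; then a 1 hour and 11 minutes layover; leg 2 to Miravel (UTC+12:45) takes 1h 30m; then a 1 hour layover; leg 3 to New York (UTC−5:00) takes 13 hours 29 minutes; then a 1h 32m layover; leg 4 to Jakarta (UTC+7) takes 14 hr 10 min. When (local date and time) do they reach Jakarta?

Convert departure to UTC: 23:55 + 8:00 = 07:55 UTC on Dec 21.
Add 5 hours and 19 minutes leg 1 → 13:14 UTC.
Add 1 hour and 11 minutes layover in St. John's → 14:25 UTC.
Add 1 hour 30 minutes leg 2 → 15:55 UTC.
Add 1 hour layover in Miravel → 16:55 UTC.
Add 13 hours and 29 minutes leg 3 → 06:24 UTC (Dec 22).
Add 1 hour and 32 minutes layover in New York → 07:56 UTC.
Add 14 hours and 10 minutes leg 4 → 22:06 UTC.
Jakarta is UTC+7:00, so local arrival = 22:06 + 7:00 = 05:06 on Dec 23.

05:06 on December 23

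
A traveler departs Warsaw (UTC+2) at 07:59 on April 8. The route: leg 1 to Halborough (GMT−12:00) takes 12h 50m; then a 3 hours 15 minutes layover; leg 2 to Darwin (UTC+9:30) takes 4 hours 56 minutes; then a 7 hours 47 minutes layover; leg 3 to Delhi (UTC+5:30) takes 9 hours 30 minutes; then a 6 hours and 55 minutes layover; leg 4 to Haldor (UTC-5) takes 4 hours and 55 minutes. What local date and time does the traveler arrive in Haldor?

03:07 on April 10

Convert departure to UTC: 07:59 − 2:00 = 05:59 UTC on Apr 8.
Add 12 hours and 50 minutes leg 1 → 18:49 UTC.
Add 3 hours and 15 minutes layover in Halborough → 22:04 UTC.
Add 4 hours and 56 minutes leg 2 → 03:00 UTC (Apr 9).
Add 7 hours 47 minutes layover in Darwin → 10:47 UTC.
Add 9 hours and 30 minutes leg 3 → 20:17 UTC.
Add 6 hours 55 minutes layover in Delhi → 03:12 UTC (Apr 10).
Add 4 hours 55 minutes leg 4 → 08:07 UTC.
Haldor is UTC−5:00, so local arrival = 08:07 − 5:00 = 03:07 on Apr 10.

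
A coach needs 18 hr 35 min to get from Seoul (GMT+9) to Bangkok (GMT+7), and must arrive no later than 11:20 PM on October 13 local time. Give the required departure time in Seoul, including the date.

6:45 AM on October 13

Target arrival in UTC: 11:20 PM − 7:00 = 4:20 PM on Oct 13.
Subtract 18 hours 35 minutes → departure 9:45 PM UTC on Oct 12.
Seoul is UTC+9:00: 9:45 PM + 9:00 = 6:45 AM on Oct 13.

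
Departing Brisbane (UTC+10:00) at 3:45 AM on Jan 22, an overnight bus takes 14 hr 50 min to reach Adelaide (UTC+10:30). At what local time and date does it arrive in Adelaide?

7:05 PM on Jan 22

Adelaide is 0:30 ahead of Brisbane.
After 14 hours and 50 minutes it is 6:35 PM in Brisbane.
Shift by the zone difference: 6:35 PM + 0:30 = 7:05 PM on Jan 22 in Adelaide.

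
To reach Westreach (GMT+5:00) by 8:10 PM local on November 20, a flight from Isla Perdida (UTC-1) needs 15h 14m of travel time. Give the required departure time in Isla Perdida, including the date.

10:56 PM on November 19

Target arrival in UTC: 8:10 PM − 5:00 = 3:10 PM on Nov 20.
Subtract 15 hours 14 minutes → departure 11:56 PM UTC on Nov 19.
Isla Perdida is UTC−1:00: 11:56 PM − 1:00 = 10:56 PM on Nov 19.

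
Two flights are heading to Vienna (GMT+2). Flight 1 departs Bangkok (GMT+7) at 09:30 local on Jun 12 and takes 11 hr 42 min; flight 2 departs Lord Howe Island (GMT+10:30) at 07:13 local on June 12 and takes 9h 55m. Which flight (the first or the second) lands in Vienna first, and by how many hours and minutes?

the second, by 7 hours 34 minutes

Flight 1 in UTC: 09:30 − 7:00 = 02:30 on Jun 12.
+11 hours 42 minutes → arrive 14:12 UTC on Jun 12.
Flight 2 in UTC: 07:13 − 10:30 = 20:43 on Jun 11.
+9 hours 55 minutes → arrive 06:38 UTC on Jun 12.
Flight 2 lands earlier by 7 hours 34 minutes.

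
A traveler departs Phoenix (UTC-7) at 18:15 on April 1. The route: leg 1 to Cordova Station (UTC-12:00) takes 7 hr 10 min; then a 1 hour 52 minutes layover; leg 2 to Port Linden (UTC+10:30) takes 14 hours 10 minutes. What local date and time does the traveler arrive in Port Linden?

10:57 on April 3

Convert departure to UTC: 18:15 + 7:00 = 01:15 UTC on Apr 2.
Add 7 hours and 10 minutes leg 1 → 08:25 UTC.
Add 1 hour and 52 minutes layover in Cordova Station → 10:17 UTC.
Add 14 hours and 10 minutes leg 2 → 00:27 UTC (Apr 3).
Port Linden is UTC+10:30, so local arrival = 00:27 + 10:30 = 10:57 on Apr 3.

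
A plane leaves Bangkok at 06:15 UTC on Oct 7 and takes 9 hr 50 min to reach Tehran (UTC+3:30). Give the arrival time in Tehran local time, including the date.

Departure is given in UTC: 06:15 on Oct 7.
Add 9 hours and 50 minutes → 16:05 UTC.
Tehran is UTC+3:30: 16:05 + 3:30 = 19:35 on Oct 7.

19:35 on October 7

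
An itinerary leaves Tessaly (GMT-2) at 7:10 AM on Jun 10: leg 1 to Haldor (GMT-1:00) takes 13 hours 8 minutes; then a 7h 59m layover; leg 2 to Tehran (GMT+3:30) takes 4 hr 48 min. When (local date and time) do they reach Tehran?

2:35 PM on Jun 11

Convert departure to UTC: 7:10 AM + 2:00 = 9:10 AM UTC on Jun 10.
Add 13 hours and 8 minutes leg 1 → 10:18 PM UTC.
Add 7 hours and 59 minutes layover in Haldor → 6:17 AM UTC (Jun 11).
Add 4 hours 48 minutes leg 2 → 11:05 AM UTC.
Tehran is UTC+3:30, so local arrival = 11:05 AM + 3:30 = 2:35 PM on Jun 11.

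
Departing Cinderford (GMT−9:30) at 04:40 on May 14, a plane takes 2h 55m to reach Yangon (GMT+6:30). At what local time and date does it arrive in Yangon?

23:35 on May 14

Convert departure to UTC: 04:40 + 9:30 = 14:10 UTC on May 14.
Add 2 hours 55 minutes travel time → 17:05 UTC.
Yangon is UTC+6:30, so local arrival = 17:05 + 6:30 = 23:35 on May 14.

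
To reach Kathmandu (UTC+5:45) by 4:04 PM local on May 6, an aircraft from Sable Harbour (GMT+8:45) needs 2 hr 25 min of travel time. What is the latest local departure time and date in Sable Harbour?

Target arrival in UTC: 4:04 PM − 5:45 = 10:19 AM on May 6.
Subtract 2 hours 25 minutes → departure 7:54 AM UTC on May 6.
Sable Harbour is UTC+8:45: 7:54 AM + 8:45 = 4:39 PM on May 6.

4:39 PM on May 6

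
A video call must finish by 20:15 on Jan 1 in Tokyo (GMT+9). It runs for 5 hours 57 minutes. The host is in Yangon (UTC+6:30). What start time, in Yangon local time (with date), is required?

Target end time in UTC: 20:15 − 9:00 = 11:15 on Jan 1.
Subtract 5 hours 57 minutes → start 05:18 UTC on Jan 1.
Yangon is UTC+6:30: 05:18 + 6:30 = 11:48 on Jan 1.

11:48 on January 1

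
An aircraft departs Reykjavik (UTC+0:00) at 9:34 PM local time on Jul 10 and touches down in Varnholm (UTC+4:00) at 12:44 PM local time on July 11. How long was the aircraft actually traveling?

Departure is already UTC: 9:34 PM on Jul 10.
Arrival in UTC: 12:44 PM − 4:00 = 8:44 AM on Jul 11.
Elapsed = 8:44 AM − 9:34 PM (+1 day) = 11 hours 10 minutes.

11 hours 10 minutes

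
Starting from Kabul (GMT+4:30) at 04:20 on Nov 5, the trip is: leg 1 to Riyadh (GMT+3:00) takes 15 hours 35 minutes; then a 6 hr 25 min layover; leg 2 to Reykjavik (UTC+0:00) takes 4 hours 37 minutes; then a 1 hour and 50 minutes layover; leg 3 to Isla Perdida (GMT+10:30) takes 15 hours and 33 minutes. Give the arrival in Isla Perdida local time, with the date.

06:20 on Nov 7

Convert departure to UTC: 04:20 − 4:30 = 23:50 UTC on Nov 4.
Add 15 hours 35 minutes leg 1 → 15:25 UTC (Nov 5).
Add 6 hours 25 minutes layover in Riyadh → 21:50 UTC.
Add 4 hours 37 minutes leg 2 → 02:27 UTC (Nov 6).
Add 1 hour and 50 minutes layover in Reykjavik → 04:17 UTC.
Add 15 hours 33 minutes leg 3 → 19:50 UTC.
Isla Perdida is UTC+10:30, so local arrival = 19:50 + 10:30 = 06:20 on Nov 7.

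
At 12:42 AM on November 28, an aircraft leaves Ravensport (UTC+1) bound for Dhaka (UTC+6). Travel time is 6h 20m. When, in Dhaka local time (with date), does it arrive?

Dhaka is 5:00 ahead of Ravensport.
After 6 hours and 20 minutes it is 7:02 AM in Ravensport.
Shift by the zone difference: 7:02 AM + 5:00 = 12:02 PM on Nov 28 in Dhaka.

12:02 PM on November 28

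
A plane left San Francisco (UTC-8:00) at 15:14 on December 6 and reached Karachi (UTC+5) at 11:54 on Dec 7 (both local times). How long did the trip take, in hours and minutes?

Karachi is 13:00 ahead of San Francisco.
Clock-face elapsed time (ignoring zones) is 20 hours 40 minutes.
Actual elapsed = 20 hours 40 minutes − 13:00 = 7 hours 40 minutes.

7 hours 40 minutes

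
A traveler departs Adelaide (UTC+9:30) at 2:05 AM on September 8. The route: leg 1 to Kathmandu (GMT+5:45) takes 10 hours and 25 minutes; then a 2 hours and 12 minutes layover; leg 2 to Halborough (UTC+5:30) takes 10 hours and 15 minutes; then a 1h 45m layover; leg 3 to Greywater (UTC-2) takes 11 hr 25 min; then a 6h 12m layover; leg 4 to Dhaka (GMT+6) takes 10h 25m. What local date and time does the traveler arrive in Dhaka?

3:14 AM on September 10

Convert departure to UTC: 2:05 AM − 9:30 = 4:35 PM UTC on Sep 7.
Add 10 hours and 25 minutes leg 1 → 3:00 AM UTC (Sep 8).
Add 2 hours and 12 minutes layover in Kathmandu → 5:12 AM UTC.
Add 10 hours 15 minutes leg 2 → 3:27 PM UTC.
Add 1 hour and 45 minutes layover in Halborough → 5:12 PM UTC.
Add 11 hours 25 minutes leg 3 → 4:37 AM UTC (Sep 9).
Add 6 hours 12 minutes layover in Greywater → 10:49 AM UTC.
Add 10 hours 25 minutes leg 4 → 9:14 PM UTC.
Dhaka is UTC+6:00, so local arrival = 9:14 PM + 6:00 = 3:14 AM on Sep 10.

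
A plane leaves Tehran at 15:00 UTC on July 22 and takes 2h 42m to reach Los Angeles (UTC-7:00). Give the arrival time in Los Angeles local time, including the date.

Departure is given in UTC: 15:00 on Jul 22.
Add 2 hours 42 minutes → 17:42 UTC.
Los Angeles is UTC−7:00: 17:42 − 7:00 = 10:42 on Jul 22.

10:42 on Jul 22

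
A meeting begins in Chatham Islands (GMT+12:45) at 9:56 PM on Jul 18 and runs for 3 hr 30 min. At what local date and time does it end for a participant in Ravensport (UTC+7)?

Ravensport is 5:45 behind Chatham Islands.
After 3 hours 30 minutes it is 1:26 AM (Jul 19) in Chatham Islands.
Shift by the zone difference: 1:26 AM − 5:45 = 7:41 PM on Jul 18 in Ravensport.

7:41 PM on Jul 18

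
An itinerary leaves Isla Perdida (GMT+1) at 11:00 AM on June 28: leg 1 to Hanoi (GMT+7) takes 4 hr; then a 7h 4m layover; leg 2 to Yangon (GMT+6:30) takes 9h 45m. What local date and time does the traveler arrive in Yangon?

Convert departure to UTC: 11:00 AM − 1:00 = 10:00 AM UTC on Jun 28.
Add 4 hours leg 1 → 2:00 PM UTC.
Add 7 hours and 4 minutes layover in Hanoi → 9:04 PM UTC.
Add 9 hours 45 minutes leg 2 → 6:49 AM UTC (Jun 29).
Yangon is UTC+6:30, so local arrival = 6:49 AM + 6:30 = 1:19 PM on Jun 29.

1:19 PM on June 29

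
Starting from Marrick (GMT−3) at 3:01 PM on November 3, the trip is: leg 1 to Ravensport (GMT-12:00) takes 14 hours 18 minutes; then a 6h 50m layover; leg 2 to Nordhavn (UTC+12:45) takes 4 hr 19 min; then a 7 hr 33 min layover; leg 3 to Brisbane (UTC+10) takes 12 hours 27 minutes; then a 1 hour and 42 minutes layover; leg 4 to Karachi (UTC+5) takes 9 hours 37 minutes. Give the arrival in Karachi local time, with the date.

7:47 AM on Nov 6

Convert departure to UTC: 3:01 PM + 3:00 = 6:01 PM UTC on Nov 3.
Add 14 hours 18 minutes leg 1 → 8:19 AM UTC (Nov 4).
Add 6 hours and 50 minutes layover in Ravensport → 3:09 PM UTC.
Add 4 hours and 19 minutes leg 2 → 7:28 PM UTC.
Add 7 hours 33 minutes layover in Nordhavn → 3:01 AM UTC (Nov 5).
Add 12 hours 27 minutes leg 3 → 3:28 PM UTC.
Add 1 hour and 42 minutes layover in Brisbane → 5:10 PM UTC.
Add 9 hours 37 minutes leg 4 → 2:47 AM UTC (Nov 6).
Karachi is UTC+5:00, so local arrival = 2:47 AM + 5:00 = 7:47 AM on Nov 6.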